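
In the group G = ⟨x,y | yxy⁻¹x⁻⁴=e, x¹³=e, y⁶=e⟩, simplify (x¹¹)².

Compute successive powers of (x¹¹), reducing at each step:
  (x¹¹)²: (x¹¹) · x¹¹ = x⁹

Answer: x⁹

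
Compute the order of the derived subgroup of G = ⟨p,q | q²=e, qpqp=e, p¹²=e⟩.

G' = [G, G] is generated by all commutators. The generator-pair commutators are: [p, q] = p².
The subgroup they normally generate is {e, p², p⁴, p⁶, p⁸, p¹⁰}, of order 6.
Check: |G/G'| = 24/6 = 4 is the order of the abelianisation.

Answer: 6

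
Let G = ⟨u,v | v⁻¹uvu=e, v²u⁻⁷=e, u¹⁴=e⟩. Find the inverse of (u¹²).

The order of (u¹²) is 7 (smallest k with (u¹²)ᵏ = e), so (u¹²)⁻¹ = (u¹²)⁶ = u².
Check: (u¹²) · (u²) → (u¹²) · u² = e, giving e as required.

Answer: u²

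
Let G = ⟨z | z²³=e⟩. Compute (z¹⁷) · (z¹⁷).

Compute (z¹⁷) · (z¹⁷) by multiplying left to right and reducing via the relations at each step:
  (z¹⁷) · z¹⁷ = z¹¹

Answer: z¹¹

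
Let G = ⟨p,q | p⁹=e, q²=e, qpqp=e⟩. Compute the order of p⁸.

Compute successive powers until reaching e:
  (p⁸)¹ = p⁸, (p⁸)² = p⁷, (p⁸)³ = p⁶, (p⁸)⁴ = p⁵, (p⁸)⁵ = p⁴, (p⁸)⁶ = p³, (p⁸)⁷ = p², (p⁸)⁸ = p, (p⁸)⁹ = e.
The smallest positive k with (p⁸)ᵏ = e is 9.

Answer: 9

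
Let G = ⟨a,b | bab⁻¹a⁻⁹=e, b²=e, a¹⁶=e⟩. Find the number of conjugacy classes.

The conjugacy classes (representative and size) are:
  [e] (size 1), [a⁹] (size 2), [a²] (size 1), [a³] (size 2), [a⁴] (size 1), [a¹³] (size 2), [a⁶] (size 1), [a¹⁵] (size 2), [a⁸] (size 1), [a¹⁰] (size 1), [a¹²] (size 1), [a¹⁴] (size 1), [b] (size 2), [ab] (size 2), [a²b] (size 2), [a¹¹b] (size 2), [a⁴b] (size 2), [a¹³b] (size 2), [a¹⁴b] (size 2), [a¹⁵b] (size 2).
Class equation: 1 + 2 + 1 + 2 + 1 + 2 + 1 + 2 + 1 + 1 + 1 + 1 + 2 + 2 + 2 + 2 + 2 + 2 + 2 + 2 = 32 = |G|. So G has 20 conjugacy classes.

Answer: 20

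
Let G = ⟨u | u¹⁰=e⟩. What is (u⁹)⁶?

Compute successive powers of (u⁹), reducing at each step:
  (u⁹)²: (u⁹) · u⁹ = u⁸
  (u⁹)³: (u⁸) · u⁹ = u⁷
  (u⁹)⁴: (u⁷) · u⁹ = u⁶
  (u⁹)⁵: (u⁶) · u⁹ = u⁵
  (u⁹)⁶: (u⁵) · u⁹ = u⁴

Answer: u⁴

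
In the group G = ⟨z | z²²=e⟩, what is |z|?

Compute successive powers until reaching e:
  z¹ = z, z² = z², z³ = z³, z⁴ = z⁴, z⁵ = z⁵, z⁶ = z⁶, z⁷ = z⁷, z⁸ = z⁸, z⁹ = z⁹, z¹⁰ = z¹⁰, z¹¹ = z¹¹, z¹² = z¹², z¹³ = z¹³, z¹⁴ = z¹⁴, z¹⁵ = z¹⁵, z¹⁶ = z¹⁶, z¹⁷ = z¹⁷, z¹⁸ = z¹⁸, z¹⁹ = z¹⁹, z²⁰ = z²⁰, z²¹ = z²¹, z²² = e.
The smallest positive k with zᵏ = e is 22.

Answer: 22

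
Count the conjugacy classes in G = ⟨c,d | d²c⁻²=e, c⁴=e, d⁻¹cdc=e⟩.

The conjugacy classes (representative and size) are:
  [e] (size 1), [c³] (size 2), [c²] (size 1), [d⁻¹] (size 2), [cd⁻¹] (size 2).
Class equation: 1 + 2 + 1 + 2 + 2 = 8 = |G|. So G has 5 conjugacy classes.

Answer: 5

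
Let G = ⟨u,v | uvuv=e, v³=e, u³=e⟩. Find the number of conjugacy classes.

The conjugacy classes (representative and size) are:
  [e] (size 1), [vu²] (size 4), [v²u] (size 4), [u²v²] (size 3).
Class equation: 1 + 4 + 4 + 3 = 12 = |G|. So G has 4 conjugacy classes.

Answer: 4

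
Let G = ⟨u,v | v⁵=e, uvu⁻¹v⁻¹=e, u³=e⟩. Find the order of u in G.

Compute successive powers until reaching e:
  u¹ = u, u² = u², u³ = e.
The smallest positive k with uᵏ = e is 3.

Answer: 3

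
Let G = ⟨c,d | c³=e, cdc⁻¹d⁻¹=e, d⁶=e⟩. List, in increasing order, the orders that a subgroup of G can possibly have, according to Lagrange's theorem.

|G| = 18 = 2 · 3². By Lagrange's theorem the order of any subgroup divides 18; the divisors of 18 are 1, 2, 3, 6, 9, 18.

Answer: 1, 2, 3, 6, 9, 18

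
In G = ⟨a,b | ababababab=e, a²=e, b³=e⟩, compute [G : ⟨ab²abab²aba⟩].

First find ord(ab²abab²aba) by computing successive powers:
  (ab²abab²aba)¹ = ab²abab²aba, (ab²abab²aba)² = e.
So |⟨ab²abab²aba⟩| = ord(ab²abab²aba) = 2. With |G| = 60, by Lagrange [G : ⟨ab²abab²aba⟩] = 60/2 = 30.

Answer: 30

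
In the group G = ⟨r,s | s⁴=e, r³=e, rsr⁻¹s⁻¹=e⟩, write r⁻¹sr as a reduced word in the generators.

Multiply left to right, reducing at each step:
  (r²) · s = r²s
  (r²s) · r = s

Answer: s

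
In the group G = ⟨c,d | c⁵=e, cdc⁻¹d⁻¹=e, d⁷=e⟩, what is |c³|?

Compute successive powers until reaching e:
  (c³)¹ = c³, (c³)² = c, (c³)³ = c⁴, (c³)⁴ = c², (c³)⁵ = e.
The smallest positive k with (c³)ᵏ = e is 5.

Answer: 5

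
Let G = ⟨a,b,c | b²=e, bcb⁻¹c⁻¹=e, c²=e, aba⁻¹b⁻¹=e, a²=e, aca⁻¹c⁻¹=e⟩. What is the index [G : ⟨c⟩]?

First find ord(c) by computing successive powers:
  c¹ = c, c² = e.
So |⟨c⟩| = ord(c) = 2. With |G| = 8, by Lagrange [G : ⟨c⟩] = 8/2 = 4.

Answer: 4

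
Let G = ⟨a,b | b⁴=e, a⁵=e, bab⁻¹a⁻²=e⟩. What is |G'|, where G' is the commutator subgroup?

G' = [G, G] is generated by all commutators. The generator-pair commutators are: [a, b] = a⁴.
The subgroup they normally generate is {e, a, a², a³, a⁴}, of order 5.
Check: |G/G'| = 20/5 = 4 is the order of the abelianisation.

Answer: 5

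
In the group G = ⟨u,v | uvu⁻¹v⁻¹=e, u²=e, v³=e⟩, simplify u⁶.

Compute successive powers of u, reducing at each step:
  u²: u · u = e
  u³: e · u = u
  u⁴: u · u = e
  u⁵: e · u = u
  u⁶: u · u = e

Answer: e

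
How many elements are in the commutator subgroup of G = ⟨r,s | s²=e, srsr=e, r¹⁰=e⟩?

G' = [G, G] is generated by all commutators. The generator-pair commutators are: [r, s] = r².
The subgroup they normally generate is {e, r², r⁴, r⁶, r⁸}, of order 5.
Check: |G/G'| = 20/5 = 4 is the order of the abelianisation.

Answer: 5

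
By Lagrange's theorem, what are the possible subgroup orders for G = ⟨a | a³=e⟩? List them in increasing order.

|G| = 3 = 3. By Lagrange's theorem the order of any subgroup divides 3; the divisors of 3 are 1, 3.

Answer: 1, 3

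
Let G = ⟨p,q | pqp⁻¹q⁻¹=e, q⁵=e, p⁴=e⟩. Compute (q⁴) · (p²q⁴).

Compute (q⁴) · (p²q⁴) by multiplying left to right and reducing via the relations at each step:
  (q⁴) · p² = p²q⁴
  (p²q⁴) · q⁴ = p²q³

Answer: p²q³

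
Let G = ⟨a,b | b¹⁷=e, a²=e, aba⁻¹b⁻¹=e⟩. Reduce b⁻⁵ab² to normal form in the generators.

Multiply left to right, reducing at each step:
  (b¹²) · a = ab¹²
  (ab¹²) · b² = ab¹⁴

Answer: ab¹⁴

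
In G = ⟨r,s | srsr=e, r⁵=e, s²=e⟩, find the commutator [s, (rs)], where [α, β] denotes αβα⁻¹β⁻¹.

[s, (rs)] = s·(rs)·s⁻¹·(rs)⁻¹.
  s · (rs) = r⁴
  (r⁴) · s = r⁴s
  (r⁴s) · (rs) = r³

Answer: r³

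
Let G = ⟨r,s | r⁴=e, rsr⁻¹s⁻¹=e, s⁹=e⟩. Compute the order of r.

Compute successive powers until reaching e:
  r¹ = r, r² = r², r³ = r³, r⁴ = e.
The smallest positive k with rᵏ = e is 4.

Answer: 4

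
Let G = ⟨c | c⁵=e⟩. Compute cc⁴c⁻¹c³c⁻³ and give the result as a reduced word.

Multiply left to right, reducing at each step:
  c · c⁴ = e
  e · c⁻¹ = c⁴
  (c⁴) · c³ = c²
  (c²) · c⁻³ = c⁴

Answer: c⁴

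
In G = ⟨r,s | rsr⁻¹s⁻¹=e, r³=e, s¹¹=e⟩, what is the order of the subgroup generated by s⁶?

|⟨s⁶⟩| equals the order of s⁶. Compute successive powers until reaching e:
  (s⁶)¹ = s⁶, (s⁶)² = s, (s⁶)³ = s⁷, (s⁶)⁴ = s², (s⁶)⁵ = s⁸, (s⁶)⁶ = s³, (s⁶)⁷ = s⁹, (s⁶)⁸ = s⁴, (s⁶)⁹ = s¹⁰, (s⁶)¹⁰ = s⁵, (s⁶)¹¹ = e.
The smallest positive k with (s⁶)ᵏ = e is 11, so |⟨s⁶⟩| = 11.

Answer: 11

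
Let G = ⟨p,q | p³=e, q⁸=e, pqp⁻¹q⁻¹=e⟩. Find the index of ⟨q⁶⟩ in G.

First find ord(q⁶) by computing successive powers:
  (q⁶)¹ = q⁶, (q⁶)² = q⁴, (q⁶)³ = q², (q⁶)⁴ = e.
So |⟨q⁶⟩| = ord(q⁶) = 4. With |G| = 24, by Lagrange [G : ⟨q⁶⟩] = 24/4 = 6.

Answer: 6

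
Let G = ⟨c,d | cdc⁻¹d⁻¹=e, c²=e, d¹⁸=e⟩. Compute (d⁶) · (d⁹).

Compute (d⁶) · (d⁹) by multiplying left to right and reducing via the relations at each step:
  (d⁶) · d⁹ = d¹⁵

Answer: d¹⁵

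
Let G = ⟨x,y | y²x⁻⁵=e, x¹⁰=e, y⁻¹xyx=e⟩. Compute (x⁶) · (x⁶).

Compute (x⁶) · (x⁶) by multiplying left to right and reducing via the relations at each step:
  (x⁶) · x⁶ = x²

Answer: x²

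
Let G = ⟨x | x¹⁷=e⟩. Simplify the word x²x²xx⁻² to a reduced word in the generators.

Multiply left to right, reducing at each step:
  (x²) · x² = x⁴
  (x⁴) · x = x⁵
  (x⁵) · x⁻² = x³

Answer: x³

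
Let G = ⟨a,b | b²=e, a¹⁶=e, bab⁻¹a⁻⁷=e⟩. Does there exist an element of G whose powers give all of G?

Every cyclic group is abelian. But a·b = ab while b·a = a⁷b, so a·b ≠ b·a and G is not abelian. Hence G is not cyclic.

Answer: No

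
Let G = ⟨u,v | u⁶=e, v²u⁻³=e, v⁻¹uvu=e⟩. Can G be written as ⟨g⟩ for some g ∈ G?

Every cyclic group is abelian. But u·v = uv while v·u = u²v⁻¹, so u·v ≠ v·u and G is not abelian. Hence G is not cyclic.

Answer: No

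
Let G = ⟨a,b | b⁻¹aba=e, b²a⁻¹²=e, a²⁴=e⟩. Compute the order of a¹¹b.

Compute successive powers until reaching e:
  (a¹¹b)¹ = a¹¹b, (a¹¹b)² = a¹², (a¹¹b)³ = a¹¹b⁻¹, (a¹¹b)⁴ = e.
The smallest positive k with (a¹¹b)ᵏ = e is 4.

Answer: 4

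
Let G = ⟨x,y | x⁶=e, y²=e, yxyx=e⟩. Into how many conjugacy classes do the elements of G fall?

The conjugacy classes (representative and size) are:
  [e] (size 1), [x⁵] (size 2), [x⁴] (size 2), [x³] (size 1), [y] (size 3), [x³y] (size 3).
Class equation: 1 + 2 + 2 + 1 + 3 + 3 = 12 = |G|. So G has 6 conjugacy classes.

Answer: 6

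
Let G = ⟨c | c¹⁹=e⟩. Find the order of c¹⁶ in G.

Compute successive powers until reaching e:
  (c¹⁶)¹ = c¹⁶, (c¹⁶)² = c¹³, (c¹⁶)³ = c¹⁰, (c¹⁶)⁴ = c⁷, (c¹⁶)⁵ = c⁴, (c¹⁶)⁶ = c, (c¹⁶)⁷ = c¹⁷, (c¹⁶)⁸ = c¹⁴, (c¹⁶)⁹ = c¹¹, (c¹⁶)¹⁰ = c⁸, (c¹⁶)¹¹ = c⁵, (c¹⁶)¹² = c², (c¹⁶)¹³ = c¹⁸, (c¹⁶)¹⁴ = c¹⁵, (c¹⁶)¹⁵ = c¹², (c¹⁶)¹⁶ = c⁹, (c¹⁶)¹⁷ = c⁶, (c¹⁶)¹⁸ = c³, (c¹⁶)¹⁹ = e.
The smallest positive k with (c¹⁶)ᵏ = e is 19.

Answer: 19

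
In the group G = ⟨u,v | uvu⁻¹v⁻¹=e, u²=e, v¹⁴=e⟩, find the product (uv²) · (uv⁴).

Compute (uv²) · (uv⁴) by multiplying left to right and reducing via the relations at each step:
  (uv²) · u = v²
  (v²) · v⁴ = v⁶

Answer: v⁶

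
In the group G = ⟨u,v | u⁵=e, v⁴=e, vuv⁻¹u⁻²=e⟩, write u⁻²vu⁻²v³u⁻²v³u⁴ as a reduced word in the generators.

Multiply left to right, reducing at each step:
  (u³) · v = u³v
  (u³v) · u⁻² = u⁴v
  (u⁴v) · v³ = u⁴
  (u⁴) · u⁻² = u²
  (u²) · v³ = u²v³
  (u²v³) · u⁴ = u⁴v³

Answer: u⁴v³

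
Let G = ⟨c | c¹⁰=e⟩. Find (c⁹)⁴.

Compute successive powers of (c⁹), reducing at each step:
  (c⁹)²: (c⁹) · c⁹ = c⁸
  (c⁹)³: (c⁸) · c⁹ = c⁷
  (c⁹)⁴: (c⁷) · c⁹ = c⁶

Answer: c⁶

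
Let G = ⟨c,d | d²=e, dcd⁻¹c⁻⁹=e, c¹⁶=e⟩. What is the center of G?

An element z ∈ Z(G) iff z commutes with every generator.
For example c² is central: (c²)·c = c³ = c·(c²); (c²)·d = c²d = d·(c²).
Whereas c ∉ Z(G) since c·d = cd ≠ c⁹d = d·c.
Checking each of the 32 elements this way gives Z(G) = {e, c², c⁴, c⁶, c⁸, c¹⁰, c¹², c¹⁴}, of order 8.

Answer: {e, c², c⁴, c⁶, c⁸, c¹⁰, c¹², c¹⁴}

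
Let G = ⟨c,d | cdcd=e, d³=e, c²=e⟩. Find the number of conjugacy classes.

The conjugacy classes (representative and size) are:
  [e] (size 1), [cd²] (size 3), [d²] (size 2).
Class equation: 1 + 3 + 2 = 6 = |G|. So G has 3 conjugacy classes.

Answer: 3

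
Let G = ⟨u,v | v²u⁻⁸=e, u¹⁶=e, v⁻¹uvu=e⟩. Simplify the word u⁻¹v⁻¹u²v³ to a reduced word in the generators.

Multiply left to right, reducing at each step:
  (u¹⁵) · v⁻¹ = u⁷v
  (u⁷v) · u² = u⁵v
  (u⁵v) · v³ = u⁵

Answer: u⁵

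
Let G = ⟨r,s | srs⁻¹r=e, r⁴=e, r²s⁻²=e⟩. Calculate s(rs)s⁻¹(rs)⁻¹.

[s, (rs)] = s·(rs)·s⁻¹·(rs)⁻¹.
  s · (rs) = r
  r · (s⁻¹) = rs⁻¹
  (rs⁻¹) · (rs⁻¹) = r²

Answer: r²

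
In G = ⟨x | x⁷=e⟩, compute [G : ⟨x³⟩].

First find ord(x³) by computing successive powers:
  (x³)¹ = x³, (x³)² = x⁶, (x³)³ = x², (x³)⁴ = x⁵, (x³)⁵ = x, (x³)⁶ = x⁴, (x³)⁷ = e.
So |⟨x³⟩| = ord(x³) = 7. With |G| = 7, by Lagrange [G : ⟨x³⟩] = 7/7 = 1.

Answer: 1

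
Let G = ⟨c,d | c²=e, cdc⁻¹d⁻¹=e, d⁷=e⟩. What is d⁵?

Compute successive powers of d, reducing at each step:
  d²: d · d = d²
  d³: (d²) · d = d³
  d⁴: (d³) · d = d⁴
  d⁵: (d⁴) · d = d⁵

Answer: d⁵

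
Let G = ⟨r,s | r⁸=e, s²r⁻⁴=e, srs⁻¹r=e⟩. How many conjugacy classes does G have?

The conjugacy classes (representative and size) are:
  [e] (size 1), [r⁷] (size 2), [r²] (size 2), [r⁵] (size 2), [r⁴] (size 1), [r²s⁻¹] (size 4), [r³s] (size 4).
Class equation: 1 + 2 + 2 + 2 + 1 + 4 + 4 = 16 = |G|. So G has 7 conjugacy classes.

Answer: 7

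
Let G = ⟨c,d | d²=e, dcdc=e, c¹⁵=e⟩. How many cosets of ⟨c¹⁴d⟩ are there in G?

First find ord(c¹⁴d) by computing successive powers:
  (c¹⁴d)¹ = c¹⁴d, (c¹⁴d)² = e.
So |⟨c¹⁴d⟩| = ord(c¹⁴d) = 2. With |G| = 30, by Lagrange [G : ⟨c¹⁴d⟩] = 30/2 = 15.

Answer: 15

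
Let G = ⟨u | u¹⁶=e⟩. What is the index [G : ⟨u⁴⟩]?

First find ord(u⁴) by computing successive powers:
  (u⁴)¹ = u⁴, (u⁴)² = u⁸, (u⁴)³ = u¹², (u⁴)⁴ = e.
So |⟨u⁴⟩| = ord(u⁴) = 4. With |G| = 16, by Lagrange [G : ⟨u⁴⟩] = 16/4 = 4.

Answer: 4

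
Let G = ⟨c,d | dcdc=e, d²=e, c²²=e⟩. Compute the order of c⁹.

Compute successive powers until reaching e:
  (c⁹)¹ = c⁹, (c⁹)² = c¹⁸, (c⁹)³ = c⁵, (c⁹)⁴ = c¹⁴, (c⁹)⁵ = c, (c⁹)⁶ = c¹⁰, (c⁹)⁷ = c¹⁹, (c⁹)⁸ = c⁶, (c⁹)⁹ = c¹⁵, (c⁹)¹⁰ = c², (c⁹)¹¹ = c¹¹, (c⁹)¹² = c²⁰, (c⁹)¹³ = c⁷, (c⁹)¹⁴ = c¹⁶, (c⁹)¹⁵ = c³, (c⁹)¹⁶ = c¹², (c⁹)¹⁷ = c²¹, (c⁹)¹⁸ = c⁸, (c⁹)¹⁹ = c¹⁷, (c⁹)²⁰ = c⁴, (c⁹)²¹ = c¹³, (c⁹)²² = e.
The smallest positive k with (c⁹)ᵏ = e is 22.

Answer: 22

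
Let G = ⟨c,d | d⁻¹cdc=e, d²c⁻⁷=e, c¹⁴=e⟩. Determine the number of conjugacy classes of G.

The conjugacy classes (representative and size) are:
  [e] (size 1), [c¹³] (size 2), [c¹²] (size 2), [c¹¹] (size 2), [c⁴] (size 2), [c⁵] (size 2), [c⁸] (size 2), [c⁷] (size 1), [c⁵d⁻¹] (size 7), [c⁵d] (size 7).
Class equation: 1 + 2 + 2 + 2 + 2 + 2 + 2 + 1 + 7 + 7 = 28 = |G|. So G has 10 conjugacy classes.

Answer: 10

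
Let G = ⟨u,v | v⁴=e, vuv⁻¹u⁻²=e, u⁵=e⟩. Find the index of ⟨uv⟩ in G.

First find ord(uv) by computing successive powers:
  (uv)¹ = uv, (uv)² = u³v², (uv)³ = u²v³, (uv)⁴ = e.
So |⟨uv⟩| = ord(uv) = 4. With |G| = 20, by Lagrange [G : ⟨uv⟩] = 20/4 = 5.

Answer: 5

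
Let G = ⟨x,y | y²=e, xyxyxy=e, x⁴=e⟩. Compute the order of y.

Compute successive powers until reaching e:
  y¹ = y, y² = e.
The smallest positive k with yᵏ = e is 2.

Answer: 2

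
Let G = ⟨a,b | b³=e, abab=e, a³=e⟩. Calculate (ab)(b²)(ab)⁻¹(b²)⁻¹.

[(ab), (b²)] = (ab)·(b²)·(ab)⁻¹·(b²)⁻¹.
  (ab) · (b²) = a
  a · (ab) = a²b
  (a²b) · b = a²b²

Answer: a²b²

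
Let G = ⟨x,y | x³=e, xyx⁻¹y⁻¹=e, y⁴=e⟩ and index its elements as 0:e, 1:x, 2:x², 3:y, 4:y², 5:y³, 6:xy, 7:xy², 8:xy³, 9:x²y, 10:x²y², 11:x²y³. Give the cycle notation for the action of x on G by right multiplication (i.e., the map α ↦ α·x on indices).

(0 1 2)(3 6 9)(4 7 10)(5 8 11)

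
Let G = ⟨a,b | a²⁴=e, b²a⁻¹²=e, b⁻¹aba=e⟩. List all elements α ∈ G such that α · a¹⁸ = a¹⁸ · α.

⟨a¹⁸⟩ ⊆ C_G(a¹⁸) since powers of a¹⁸ commute with a¹⁸; so |C_G(a¹⁸)| ≥ |⟨a¹⁸⟩| = 4.
By orbit–stabilizer, |C_G(a¹⁸)| = |G| / |conj. class of a¹⁸| = 48 / 2 = 24.
The 24 elements commuting with a¹⁸ are {e, a, a², a³, a⁴, a⁵, a⁶, a⁷, a⁸, a⁹, a¹⁰, a¹¹, a¹², a¹³, a¹⁴, a¹⁵, a¹⁶, a¹⁷, a¹⁸, a¹⁹, a²⁰, a²¹, a²², a²³}.

Answer: {e, a, a², a³, a⁴, a⁵, a⁶, a⁷, a⁸, a⁹, a¹⁰, a¹¹, a¹², a¹³, a¹⁴, a¹⁵, a¹⁶, a¹⁷, a¹⁸, a¹⁹, a²⁰, a²¹, a²², a²³}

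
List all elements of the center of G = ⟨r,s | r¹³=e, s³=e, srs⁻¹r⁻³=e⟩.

An element z ∈ Z(G) iff z commutes with every generator.
For example e is central: e·r = r = r·e; e·s = s = s·e.
Whereas r ∉ Z(G) since r·s = rs ≠ r³s = s·r.
Checking each of the 39 elements this way gives Z(G) = {e}, of order 1.

Answer: {e}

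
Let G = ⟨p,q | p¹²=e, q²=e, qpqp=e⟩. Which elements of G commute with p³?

⟨p³⟩ ⊆ C_G(p³) since powers of p³ commute with p³; so |C_G(p³)| ≥ |⟨p³⟩| = 4.
By orbit–stabilizer, |C_G(p³)| = |G| / |conj. class of p³| = 24 / 2 = 12.
The 12 elements commuting with p³ are {e, p, p², p³, p⁴, p⁵, p⁶, p⁷, p⁸, p⁹, p¹⁰, p¹¹}.

Answer: {e, p, p², p³, p⁴, p⁵, p⁶, p⁷, p⁸, p⁹, p¹⁰, p¹¹}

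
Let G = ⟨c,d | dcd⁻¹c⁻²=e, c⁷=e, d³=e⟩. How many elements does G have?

Enumerate words in the generators, reducing via the relations: the distinct elements are
  {c, d, e, cd, c², c³, c⁴, c⁵, c⁶, d², cd², c²d, c³d, c⁴d, c⁵d, c⁶d, c²d², c³d², c⁴d², c⁵d², c⁶d²}.
No further products give new elements, so |G| = 21.

Answer: 21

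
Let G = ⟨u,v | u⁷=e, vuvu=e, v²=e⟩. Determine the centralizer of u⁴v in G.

⟨u⁴v⟩ ⊆ C_G(u⁴v) since powers of u⁴v commute with u⁴v; so |C_G(u⁴v)| ≥ |⟨u⁴v⟩| = 2.
By orbit–stabilizer, |C_G(u⁴v)| = |G| / |conj. class of u⁴v| = 14 / 7 = 2.
The 2 elements commuting with u⁴v are {e, u⁴v}.

Answer: {e, u⁴v}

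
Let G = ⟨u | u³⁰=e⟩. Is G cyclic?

|G| = 30. The element u has order 30 (its powers give 30 distinct elements), so ⟨u⟩ = G and G is cyclic.

Answer: Yes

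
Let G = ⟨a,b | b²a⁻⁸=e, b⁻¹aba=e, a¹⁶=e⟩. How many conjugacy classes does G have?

The conjugacy classes (representative and size) are:
  [e] (size 1), [a] (size 2), [a¹⁴] (size 2), [a³] (size 2), [a¹²] (size 2), [a⁵] (size 2), [a¹⁰] (size 2), [a⁷] (size 2), [a⁸] (size 1), [a⁶b] (size 8), [a³b⁻¹] (size 8).
Class equation: 1 + 2 + 2 + 2 + 2 + 2 + 2 + 2 + 1 + 8 + 8 = 32 = |G|. So G has 11 conjugacy classes.

Answer: 11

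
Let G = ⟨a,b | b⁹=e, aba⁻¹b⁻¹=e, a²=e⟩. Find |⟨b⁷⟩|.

|⟨b⁷⟩| equals the order of b⁷. Compute successive powers until reaching e:
  (b⁷)¹ = b⁷, (b⁷)² = b⁵, (b⁷)³ = b³, (b⁷)⁴ = b, (b⁷)⁵ = b⁸, (b⁷)⁶ = b⁶, (b⁷)⁷ = b⁴, (b⁷)⁸ = b², (b⁷)⁹ = e.
The smallest positive k with (b⁷)ᵏ = e is 9, so |⟨b⁷⟩| = 9.

Answer: 9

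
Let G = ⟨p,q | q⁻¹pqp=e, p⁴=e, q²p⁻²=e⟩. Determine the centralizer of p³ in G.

⟨p³⟩ ⊆ C_G(p³) since powers of p³ commute with p³; so |C_G(p³)| ≥ |⟨p³⟩| = 4.
By orbit–stabilizer, |C_G(p³)| = |G| / |conj. class of p³| = 8 / 2 = 4.
The 4 elements commuting with p³ are {e, p, p², p³}.

Answer: {e, p, p², p³}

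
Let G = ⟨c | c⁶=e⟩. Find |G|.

G is generated by a single element, so G is cyclic. The relator gives c⁶ = e and no smaller power is forced to be e, so the 6 powers {c, e, c², c³, c⁴, c⁵} are distinct. Hence |G| = 6.

Answer: 6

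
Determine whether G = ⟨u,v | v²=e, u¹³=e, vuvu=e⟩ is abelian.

u·v = uv but v·u = u¹²v, so u·v ≠ v·u and G is not abelian.

Answer: No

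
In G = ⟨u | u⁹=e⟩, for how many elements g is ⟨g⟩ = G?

G is cyclic of order 9. An element generates G iff its order is 9, and a cyclic group of order 9 has exactly φ(9) = 6 such elements.

Answer: 6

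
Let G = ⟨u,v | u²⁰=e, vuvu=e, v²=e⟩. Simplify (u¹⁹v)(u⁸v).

Compute (u¹⁹v) · (u⁸v) by multiplying left to right and reducing via the relations at each step:
  (u¹⁹v) · u⁸ = u¹¹v
  (u¹¹v) · v = u¹¹

Answer: u¹¹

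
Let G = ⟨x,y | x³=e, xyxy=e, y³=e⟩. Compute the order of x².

Compute successive powers until reaching e:
  (x²)¹ = x², (x²)² = x, (x²)³ = e.
The smallest positive k with (x²)ᵏ = e is 3.

Answer: 3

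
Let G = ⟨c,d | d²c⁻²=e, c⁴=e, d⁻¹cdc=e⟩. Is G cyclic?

Every cyclic group is abelian. But c·d = cd while d·c = cd⁻¹, so c·d ≠ d·c and G is not abelian. Hence G is not cyclic.

Answer: No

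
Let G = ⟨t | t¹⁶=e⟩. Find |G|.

G is generated by a single element, so G is cyclic. The relator gives t¹⁶ = e and no smaller power is forced to be e, so the 16 powers {e, t, t², t³, t⁴, t⁵, t⁶, t⁷, t⁸, t⁹, t¹², t¹³, t¹¹, t¹⁰, t¹⁴, t¹⁵} are distinct. Hence |G| = 16.

Answer: 16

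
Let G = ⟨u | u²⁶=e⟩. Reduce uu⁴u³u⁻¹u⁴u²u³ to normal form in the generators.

Multiply left to right, reducing at each step:
  u · u⁴ = u⁵
  (u⁵) · u³ = u⁸
  (u⁸) · u⁻¹ = u⁷
  (u⁷) · u⁴ = u¹¹
  (u¹¹) · u² = u¹³
  (u¹³) · u³ = u¹⁶

Answer: u¹⁶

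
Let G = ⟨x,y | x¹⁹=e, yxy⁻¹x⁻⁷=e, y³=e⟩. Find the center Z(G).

An element z ∈ Z(G) iff z commutes with every generator.
For example e is central: e·x = x = x·e; e·y = y = y·e.
Whereas x ∉ Z(G) since x·y = xy ≠ x⁷y = y·x.
Checking each of the 57 elements this way gives Z(G) = {e}, of order 1.

Answer: {e}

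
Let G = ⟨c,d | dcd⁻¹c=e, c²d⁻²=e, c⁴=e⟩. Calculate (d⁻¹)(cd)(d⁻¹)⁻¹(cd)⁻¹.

[(d⁻¹), (cd)] = (d⁻¹)·(cd)·(d⁻¹)⁻¹·(cd)⁻¹.
  (d⁻¹) · (cd) = c³
  (c³) · d = cd⁻¹
  (cd⁻¹) · (cd⁻¹) = c²

Answer: c²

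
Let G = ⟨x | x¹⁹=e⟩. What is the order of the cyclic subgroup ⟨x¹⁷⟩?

|⟨x¹⁷⟩| equals the order of x¹⁷. Compute successive powers until reaching e:
  (x¹⁷)¹ = x¹⁷, (x¹⁷)² = x¹⁵, (x¹⁷)³ = x¹³, (x¹⁷)⁴ = x¹¹, (x¹⁷)⁵ = x⁹, (x¹⁷)⁶ = x⁷, (x¹⁷)⁷ = x⁵, (x¹⁷)⁸ = x³, (x¹⁷)⁹ = x, (x¹⁷)¹⁰ = x¹⁸, (x¹⁷)¹¹ = x¹⁶, (x¹⁷)¹² = x¹⁴, (x¹⁷)¹³ = x¹², (x¹⁷)¹⁴ = x¹⁰, (x¹⁷)¹⁵ = x⁸, (x¹⁷)¹⁶ = x⁶, (x¹⁷)¹⁷ = x⁴, (x¹⁷)¹⁸ = x², (x¹⁷)¹⁹ = e.
The smallest positive k with (x¹⁷)ᵏ = e is 19, so |⟨x¹⁷⟩| = 19.

Answer: 19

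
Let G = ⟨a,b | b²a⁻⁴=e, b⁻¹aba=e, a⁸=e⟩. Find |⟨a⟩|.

|⟨a⟩| equals the order of a. Compute successive powers until reaching e:
  a¹ = a, a² = a², a³ = a³, a⁴ = a⁴, a⁵ = a⁵, a⁶ = a⁶, a⁷ = a⁷, a⁸ = e.
The smallest positive k with aᵏ = e is 8, so |⟨a⟩| = 8.

Answer: 8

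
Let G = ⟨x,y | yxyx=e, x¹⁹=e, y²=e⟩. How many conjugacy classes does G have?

The conjugacy classes (representative and size) are:
  [e] (size 1), [x¹⁸] (size 2), [x²] (size 2), [x¹⁶] (size 2), [x⁴] (size 2), [x¹⁴] (size 2), [x¹³] (size 2), [x¹²] (size 2), [x⁸] (size 2), [x⁹] (size 2), [y] (size 19).
Class equation: 1 + 2 + 2 + 2 + 2 + 2 + 2 + 2 + 2 + 2 + 19 = 38 = |G|. So G has 11 conjugacy classes.

Answer: 11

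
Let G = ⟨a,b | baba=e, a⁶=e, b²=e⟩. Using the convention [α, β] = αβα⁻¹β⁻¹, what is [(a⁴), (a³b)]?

[(a⁴), (a³b)] = (a⁴)·(a³b)·(a⁴)⁻¹·(a³b)⁻¹.
  (a⁴) · (a³b) = ab
  (ab) · (a²) = a⁵b
  (a⁵b) · (a³b) = a²

Answer: a²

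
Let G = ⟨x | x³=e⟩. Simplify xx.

Compute x · x by multiplying left to right and reducing via the relations at each step:
  x · x = x²

Answer: x²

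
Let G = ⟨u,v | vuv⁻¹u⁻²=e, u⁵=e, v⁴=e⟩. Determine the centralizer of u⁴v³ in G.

⟨u⁴v³⟩ ⊆ C_G(u⁴v³) since powers of u⁴v³ commute with u⁴v³; so |C_G(u⁴v³)| ≥ |⟨u⁴v³⟩| = 4.
By orbit–stabilizer, |C_G(u⁴v³)| = |G| / |conj. class of u⁴v³| = 20 / 5 = 4.
The 4 elements commuting with u⁴v³ are {e, u²v, uv², u⁴v³}.

Answer: {e, u²v, uv², u⁴v³}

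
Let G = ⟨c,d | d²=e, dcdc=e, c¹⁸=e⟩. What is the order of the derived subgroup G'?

G' = [G, G] is generated by all commutators. The generator-pair commutators are: [c, d] = c².
The subgroup they normally generate is {e, c², c⁴, c⁶, c⁸, c¹⁰, c¹², c¹⁴, c¹⁶}, of order 9.
Check: |G/G'| = 36/9 = 4 is the order of the abelianisation.

Answer: 9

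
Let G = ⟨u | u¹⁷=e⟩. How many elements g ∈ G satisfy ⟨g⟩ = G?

G is cyclic of order 17. An element generates G iff its order is 17, and a cyclic group of order 17 has exactly φ(17) = 16 such elements.

Answer: 16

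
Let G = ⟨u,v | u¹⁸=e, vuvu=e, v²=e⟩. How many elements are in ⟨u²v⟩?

|⟨u²v⟩| equals the order of u²v. Compute successive powers until reaching e:
  (u²v)¹ = u²v, (u²v)² = e.
The smallest positive k with (u²v)ᵏ = e is 2, so |⟨u²v⟩| = 2.

Answer: 2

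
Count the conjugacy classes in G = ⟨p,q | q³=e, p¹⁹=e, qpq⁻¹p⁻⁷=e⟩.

The conjugacy classes (representative and size) are:
  [e] (size 1), [p¹¹] (size 3), [p¹⁴] (size 3), [p⁶] (size 3), [p¹⁷] (size 3), [p¹²] (size 3), [p¹⁰] (size 3), [p²q] (size 19), [p¹⁸q²] (size 19).
Class equation: 1 + 3 + 3 + 3 + 3 + 3 + 3 + 19 + 19 = 57 = |G|. So G has 9 conjugacy classes.

Answer: 9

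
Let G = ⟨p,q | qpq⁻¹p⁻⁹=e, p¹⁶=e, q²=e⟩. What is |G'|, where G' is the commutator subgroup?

G' = [G, G] is generated by all commutators. The generator-pair commutators are: [p, q] = p⁸.
The subgroup they normally generate is {e, p⁸}, of order 2.
Check: |G/G'| = 32/2 = 16 is the order of the abelianisation.

Answer: 2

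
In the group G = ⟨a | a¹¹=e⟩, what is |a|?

Compute successive powers until reaching e:
  a¹ = a, a² = a², a³ = a³, a⁴ = a⁴, a⁵ = a⁵, a⁶ = a⁶, a⁷ = a⁷, a⁸ = a⁸, a⁹ = a⁹, a¹⁰ = a¹⁰, a¹¹ = e.
The smallest positive k with aᵏ = e is 11.

Answer: 11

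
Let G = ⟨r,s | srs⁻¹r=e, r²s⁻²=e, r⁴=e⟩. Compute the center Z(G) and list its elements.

An element z ∈ Z(G) iff z commutes with every generator.
For example r² is central: (r²)·r = r³ = r·(r²); (r²)·s = s⁻¹ = s·(r²).
Whereas r ∉ Z(G) since r·s = rs ≠ rs⁻¹ = s·r.
Checking each of the 8 elements this way gives Z(G) = {e, r²}, of order 2.

Answer: {e, r²}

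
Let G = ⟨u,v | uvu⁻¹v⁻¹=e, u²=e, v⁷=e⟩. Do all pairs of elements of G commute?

Each pair of generators commutes: u·v = uv = v·u. Since the generators pairwise commute, every element of G commutes with every other, so G is abelian.

Answer: Yes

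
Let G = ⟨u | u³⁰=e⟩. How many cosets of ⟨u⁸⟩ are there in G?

First find ord(u⁸) by computing successive powers:
  (u⁸)¹ = u⁸, (u⁸)² = u¹⁶, (u⁸)³ = u²⁴, (u⁸)⁴ = u², (u⁸)⁵ = u¹⁰, (u⁸)⁶ = u¹⁸, (u⁸)⁷ = u²⁶, (u⁸)⁸ = u⁴, (u⁸)⁹ = u¹², (u⁸)¹⁰ = u²⁰, (u⁸)¹¹ = u²⁸, (u⁸)¹² = u⁶, (u⁸)¹³ = u¹⁴, (u⁸)¹⁴ = u²², (u⁸)¹⁵ = e.
So |⟨u⁸⟩| = ord(u⁸) = 15. With |G| = 30, by Lagrange [G : ⟨u⁸⟩] = 30/15 = 2.

Answer: 2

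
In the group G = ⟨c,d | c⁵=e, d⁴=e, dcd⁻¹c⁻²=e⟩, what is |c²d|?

Compute successive powers until reaching e:
  (c²d)¹ = c²d, (c²d)² = cd², (c²d)³ = c⁴d³, (c²d)⁴ = e.
The smallest positive k with (c²d)ᵏ = e is 4.

Answer: 4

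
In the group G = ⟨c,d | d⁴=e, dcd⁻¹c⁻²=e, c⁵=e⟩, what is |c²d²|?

Compute successive powers until reaching e:
  (c²d²)¹ = c²d², (c²d²)² = e.
The smallest positive k with (c²d²)ᵏ = e is 2.

Answer: 2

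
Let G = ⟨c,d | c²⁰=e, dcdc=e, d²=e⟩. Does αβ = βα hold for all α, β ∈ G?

c·d = cd but d·c = c¹⁹d, so c·d ≠ d·c and G is not abelian.

Answer: No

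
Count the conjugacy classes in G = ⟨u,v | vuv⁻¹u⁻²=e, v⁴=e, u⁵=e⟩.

The conjugacy classes (representative and size) are:
  [e] (size 1), [u⁴] (size 4), [u²v] (size 5), [v²] (size 5), [u³v³] (size 5).
Class equation: 1 + 4 + 5 + 5 + 5 = 20 = |G|. So G has 5 conjugacy classes.

Answer: 5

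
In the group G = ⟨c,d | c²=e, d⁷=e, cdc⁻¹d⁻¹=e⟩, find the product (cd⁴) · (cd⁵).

Compute (cd⁴) · (cd⁵) by multiplying left to right and reducing via the relations at each step:
  (cd⁴) · c = d⁴
  (d⁴) · d⁵ = d²

Answer: d²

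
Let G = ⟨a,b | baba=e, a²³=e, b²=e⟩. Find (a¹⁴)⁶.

Compute successive powers of (a¹⁴), reducing at each step:
  (a¹⁴)²: (a¹⁴) · a¹⁴ = a⁵
  (a¹⁴)³: (a⁵) · a¹⁴ = a¹⁹
  (a¹⁴)⁴: (a¹⁹) · a¹⁴ = a¹⁰
  (a¹⁴)⁵: (a¹⁰) · a¹⁴ = a
  (a¹⁴)⁶: a · a¹⁴ = a¹⁵

Answer: a¹⁵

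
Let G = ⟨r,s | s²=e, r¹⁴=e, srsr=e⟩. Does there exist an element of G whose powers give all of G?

Every cyclic group is abelian. But r·s = rs while s·r = r¹³s, so r·s ≠ s·r and G is not abelian. Hence G is not cyclic.

Answer: No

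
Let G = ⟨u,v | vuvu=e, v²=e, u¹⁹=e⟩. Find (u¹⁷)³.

Compute successive powers of (u¹⁷), reducing at each step:
  (u¹⁷)²: (u¹⁷) · u¹⁷ = u¹⁵
  (u¹⁷)³: (u¹⁵) · u¹⁷ = u¹³

Answer: u¹³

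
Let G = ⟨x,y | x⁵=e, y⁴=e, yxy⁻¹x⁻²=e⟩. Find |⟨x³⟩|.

|⟨x³⟩| equals the order of x³. Compute successive powers until reaching e:
  (x³)¹ = x³, (x³)² = x, (x³)³ = x⁴, (x³)⁴ = x², (x³)⁵ = e.
The smallest positive k with (x³)ᵏ = e is 5, so |⟨x³⟩| = 5.

Answer: 5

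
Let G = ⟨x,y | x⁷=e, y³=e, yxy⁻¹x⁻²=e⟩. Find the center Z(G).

An element z ∈ Z(G) iff z commutes with every generator.
For example e is central: e·x = x = x·e; e·y = y = y·e.
Whereas x ∉ Z(G) since x·y = xy ≠ x²y = y·x.
Checking each of the 21 elements this way gives Z(G) = {e}, of order 1.

Answer: {e}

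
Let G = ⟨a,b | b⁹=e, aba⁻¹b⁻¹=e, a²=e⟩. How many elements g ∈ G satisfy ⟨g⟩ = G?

G is cyclic of order 18. An element generates G iff its order is 18, and a cyclic group of order 18 has exactly φ(18) = 6 such elements.

Answer: 6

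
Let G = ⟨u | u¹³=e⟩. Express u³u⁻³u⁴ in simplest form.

Multiply left to right, reducing at each step:
  (u³) · u⁻³ = e
  e · u⁴ = u⁴

Answer: u⁴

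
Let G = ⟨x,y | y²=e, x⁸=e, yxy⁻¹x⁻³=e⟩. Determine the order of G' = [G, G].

G' = [G, G] is generated by all commutators. The generator-pair commutators are: [x, y] = x⁶.
The subgroup they normally generate is {e, x², x⁴, x⁶}, of order 4.
Check: |G/G'| = 16/4 = 4 is the order of the abelianisation.

Answer: 4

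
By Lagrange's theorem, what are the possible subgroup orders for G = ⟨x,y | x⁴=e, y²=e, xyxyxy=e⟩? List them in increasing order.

|G| = 24 = 2³ · 3. By Lagrange's theorem the order of any subgroup divides 24; the divisors of 24 are 1, 2, 3, 4, 6, 8, 12, 24.

Answer: 1, 2, 3, 4, 6, 8, 12, 24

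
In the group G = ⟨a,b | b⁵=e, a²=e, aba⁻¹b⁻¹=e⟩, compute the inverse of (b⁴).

The order of (b⁴) is 5 (smallest k with (b⁴)ᵏ = e), so (b⁴)⁻¹ = (b⁴)⁴ = b.
Check: (b⁴) · b → (b⁴) · b = e, giving e as required.

Answer: b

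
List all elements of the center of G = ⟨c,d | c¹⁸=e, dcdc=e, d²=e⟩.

An element z ∈ Z(G) iff z commutes with every generator.
For example c⁹ is central: (c⁹)·c = c¹⁰ = c·(c⁹); (c⁹)·d = c⁹d = d·(c⁹).
Whereas c ∉ Z(G) since c·d = cd ≠ c¹⁷d = d·c.
Checking each of the 36 elements this way gives Z(G) = {e, c⁹}, of order 2.

Answer: {e, c⁹}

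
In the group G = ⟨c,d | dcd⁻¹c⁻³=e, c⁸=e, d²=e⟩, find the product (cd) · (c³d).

Compute (cd) · (c³d) by multiplying left to right and reducing via the relations at each step:
  (cd) · c³ = c²d
  (c²d) · d = c²

Answer: c²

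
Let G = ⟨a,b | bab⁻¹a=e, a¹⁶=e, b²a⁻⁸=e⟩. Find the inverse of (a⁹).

The order of (a⁹) is 16 (smallest k with (a⁹)ᵏ = e), so (a⁹)⁻¹ = (a⁹)¹⁵ = a⁷.
Check: (a⁹) · (a⁷) → (a⁹) · a⁷ = e, giving e as required.

Answer: a⁷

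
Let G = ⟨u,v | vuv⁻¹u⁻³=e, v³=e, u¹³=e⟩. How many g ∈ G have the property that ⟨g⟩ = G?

⟨g⟩ = G would require ord(g) = |G| = 39, but the maximum element order in G is 13 < 39. So G is not cyclic and no single element generates it: the count is 0.

Answer: 0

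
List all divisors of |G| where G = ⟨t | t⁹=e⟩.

|G| = 9 = 3². By Lagrange's theorem the order of any subgroup divides 9; the divisors of 9 are 1, 3, 9.

Answer: 1, 3, 9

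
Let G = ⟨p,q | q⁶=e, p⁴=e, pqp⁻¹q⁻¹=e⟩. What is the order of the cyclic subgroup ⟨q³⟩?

|⟨q³⟩| equals the order of q³. Compute successive powers until reaching e:
  (q³)¹ = q³, (q³)² = e.
The smallest positive k with (q³)ᵏ = e is 2, so |⟨q³⟩| = 2.

Answer: 2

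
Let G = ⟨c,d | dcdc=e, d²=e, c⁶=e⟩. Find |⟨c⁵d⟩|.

|⟨c⁵d⟩| equals the order of c⁵d. Compute successive powers until reaching e:
  (c⁵d)¹ = c⁵d, (c⁵d)² = e.
The smallest positive k with (c⁵d)ᵏ = e is 2, so |⟨c⁵d⟩| = 2.

Answer: 2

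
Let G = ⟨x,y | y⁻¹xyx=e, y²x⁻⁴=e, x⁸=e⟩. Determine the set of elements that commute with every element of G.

An element z ∈ Z(G) iff z commutes with every generator.
For example x⁴ is central: (x⁴)·x = x⁵ = x·(x⁴); (x⁴)·y = y⁻¹ = y·(x⁴).
Whereas x ∉ Z(G) since x·y = xy ≠ x³y⁻¹ = y·x.
Checking each of the 16 elements this way gives Z(G) = {e, x⁴}, of order 2.

Answer: {e, x⁴}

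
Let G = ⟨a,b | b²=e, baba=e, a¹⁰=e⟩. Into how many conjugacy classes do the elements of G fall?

The conjugacy classes (representative and size) are:
  [e] (size 1), [a] (size 2), [a²] (size 2), [a³] (size 2), [a⁴] (size 2), [a⁵] (size 1), [a²b] (size 5), [a³b] (size 5).
Class equation: 1 + 2 + 2 + 2 + 2 + 1 + 5 + 5 = 20 = |G|. So G has 8 conjugacy classes.

Answer: 8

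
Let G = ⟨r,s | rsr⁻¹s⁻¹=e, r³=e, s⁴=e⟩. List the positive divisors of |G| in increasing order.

|G| = 12 = 2² · 3. By Lagrange's theorem the order of any subgroup divides 12; the divisors of 12 are 1, 2, 3, 4, 6, 12.

Answer: 1, 2, 3, 4, 6, 12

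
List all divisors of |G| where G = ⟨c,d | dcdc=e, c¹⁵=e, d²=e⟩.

|G| = 30 = 2 · 3 · 5. By Lagrange's theorem the order of any subgroup divides 30; the divisors of 30 are 1, 2, 3, 5, 6, 10, 15, 30.

Answer: 1, 2, 3, 5, 6, 10, 15, 30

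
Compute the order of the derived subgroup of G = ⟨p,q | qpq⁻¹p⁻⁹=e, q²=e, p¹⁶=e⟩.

G' = [G, G] is generated by all commutators. The generator-pair commutators are: [p, q] = p⁸.
The subgroup they normally generate is {e, p⁸}, of order 2.
Check: |G/G'| = 32/2 = 16 is the order of the abelianisation.

Answer: 2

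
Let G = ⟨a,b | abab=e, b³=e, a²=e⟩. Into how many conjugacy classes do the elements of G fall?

The conjugacy classes (representative and size) are:
  [e] (size 1), [ab²] (size 3), [b²] (size 2).
Class equation: 1 + 3 + 2 = 6 = |G|. So G has 3 conjugacy classes.

Answer: 3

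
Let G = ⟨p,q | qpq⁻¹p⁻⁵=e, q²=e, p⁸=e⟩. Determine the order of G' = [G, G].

G' = [G, G] is generated by all commutators. The generator-pair commutators are: [p, q] = p⁴.
The subgroup they normally generate is {e, p⁴}, of order 2.
Check: |G/G'| = 16/2 = 8 is the order of the abelianisation.

Answer: 2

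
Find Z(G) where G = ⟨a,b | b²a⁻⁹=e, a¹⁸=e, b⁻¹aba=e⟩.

An element z ∈ Z(G) iff z commutes with every generator.
For example a⁹ is central: (a⁹)·a = a¹⁰ = a·(a⁹); (a⁹)·b = b⁻¹ = b·(a⁹).
Whereas a ∉ Z(G) since a·b = ab ≠ a⁸b⁻¹ = b·a.
Checking each of the 36 elements this way gives Z(G) = {e, a⁹}, of order 2.

Answer: {e, a⁹}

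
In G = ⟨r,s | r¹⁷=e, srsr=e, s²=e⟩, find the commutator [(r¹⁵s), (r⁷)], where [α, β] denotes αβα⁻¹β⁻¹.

[(r¹⁵s), (r⁷)] = (r¹⁵s)·(r⁷)·(r¹⁵s)⁻¹·(r⁷)⁻¹.
  (r¹⁵s) · (r⁷) = r⁸s
  (r⁸s) · (r¹⁵s) = r¹⁰
  (r¹⁰) · (r¹⁰) = r³

Answer: r³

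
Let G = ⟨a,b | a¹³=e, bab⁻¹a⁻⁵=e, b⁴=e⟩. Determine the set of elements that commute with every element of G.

An element z ∈ Z(G) iff z commutes with every generator.
For example e is central: e·a = a = a·e; e·b = b = b·e.
Whereas a ∉ Z(G) since a·b = ab ≠ a⁵b = b·a.
Checking each of the 52 elements this way gives Z(G) = {e}, of order 1.

Answer: {e}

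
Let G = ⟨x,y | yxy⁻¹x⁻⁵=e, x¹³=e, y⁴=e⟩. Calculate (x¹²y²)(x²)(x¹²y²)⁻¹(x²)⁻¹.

[(x¹²y²), (x²)] = (x¹²y²)·(x²)·(x¹²y²)⁻¹·(x²)⁻¹.
  (x¹²y²) · (x²) = x¹⁰y²
  (x¹⁰y²) · (x¹²y²) = x¹¹
  (x¹¹) · (x¹¹) = x⁹

Answer: x⁹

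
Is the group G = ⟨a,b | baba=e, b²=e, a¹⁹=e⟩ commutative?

a·b = ab but b·a = a¹⁸b, so a·b ≠ b·a and G is not abelian.

Answer: No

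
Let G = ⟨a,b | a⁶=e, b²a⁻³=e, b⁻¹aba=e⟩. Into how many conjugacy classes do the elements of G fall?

The conjugacy classes (representative and size) are:
  [e] (size 1), [a] (size 2), [a²] (size 2), [a³] (size 1), [ab⁻¹] (size 3), [a²b⁻¹] (size 3).
Class equation: 1 + 2 + 2 + 1 + 3 + 3 = 12 = |G|. So G has 6 conjugacy classes.

Answer: 6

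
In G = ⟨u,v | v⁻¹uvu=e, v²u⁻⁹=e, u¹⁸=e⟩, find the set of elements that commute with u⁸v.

⟨u⁸v⟩ ⊆ C_G(u⁸v) since powers of u⁸v commute with u⁸v; so |C_G(u⁸v)| ≥ |⟨u⁸v⟩| = 4.
By orbit–stabilizer, |C_G(u⁸v)| = |G| / |conj. class of u⁸v| = 36 / 9 = 4.
The 4 elements commuting with u⁸v are {e, u⁹, u⁸v, u⁸v⁻¹}.

Answer: {e, u⁹, u⁸v, u⁸v⁻¹}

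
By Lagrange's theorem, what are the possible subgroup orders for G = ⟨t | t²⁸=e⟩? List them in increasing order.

|G| = 28 = 2² · 7. By Lagrange's theorem the order of any subgroup divides 28; the divisors of 28 are 1, 2, 4, 7, 14, 28.

Answer: 1, 2, 4, 7, 14, 28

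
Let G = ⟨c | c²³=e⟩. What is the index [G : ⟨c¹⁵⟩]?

First find ord(c¹⁵) by computing successive powers:
  (c¹⁵)¹ = c¹⁵, (c¹⁵)² = c⁷, (c¹⁵)³ = c²², (c¹⁵)⁴ = c¹⁴, (c¹⁵)⁵ = c⁶, (c¹⁵)⁶ = c²¹, (c¹⁵)⁷ = c¹³, (c¹⁵)⁸ = c⁵, (c¹⁵)⁹ = c²⁰, (c¹⁵)¹⁰ = c¹², (c¹⁵)¹¹ = c⁴, (c¹⁵)¹² = c¹⁹, (c¹⁵)¹³ = c¹¹, (c¹⁵)¹⁴ = c³, (c¹⁵)¹⁵ = c¹⁸, (c¹⁵)¹⁶ = c¹⁰, (c¹⁵)¹⁷ = c², (c¹⁵)¹⁸ = c¹⁷, (c¹⁵)¹⁹ = c⁹, (c¹⁵)²⁰ = c, (c¹⁵)²¹ = c¹⁶, (c¹⁵)²² = c⁸, (c¹⁵)²³ = e.
So |⟨c¹⁵⟩| = ord(c¹⁵) = 23. With |G| = 23, by Lagrange [G : ⟨c¹⁵⟩] = 23/23 = 1.

Answer: 1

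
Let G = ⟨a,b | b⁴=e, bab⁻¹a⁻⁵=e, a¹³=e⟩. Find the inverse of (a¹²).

The order of (a¹²) is 13 (smallest k with (a¹²)ᵏ = e), so (a¹²)⁻¹ = (a¹²)¹² = a.
Check: (a¹²) · a → (a¹²) · a = e, giving e as required.

Answer: a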